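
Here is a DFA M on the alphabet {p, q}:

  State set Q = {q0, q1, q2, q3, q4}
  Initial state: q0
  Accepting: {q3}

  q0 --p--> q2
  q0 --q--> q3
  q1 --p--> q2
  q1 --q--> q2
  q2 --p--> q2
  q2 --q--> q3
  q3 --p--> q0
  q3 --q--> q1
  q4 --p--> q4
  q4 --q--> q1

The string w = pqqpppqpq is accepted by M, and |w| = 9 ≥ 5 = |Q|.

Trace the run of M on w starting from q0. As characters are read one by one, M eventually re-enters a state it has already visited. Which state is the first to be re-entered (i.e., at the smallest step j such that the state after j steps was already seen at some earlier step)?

q2

State sequence: q0 -p-> q2 -q-> q3 -q-> q1 -p-> q2 -p-> q2 -p-> q2 -q-> q3 -p-> q0 -q-> q3
First repeat at step 4: q2 was already visited.

The earliest repeat is at step j = 4: M is in q2, which it already visited at step i = 1.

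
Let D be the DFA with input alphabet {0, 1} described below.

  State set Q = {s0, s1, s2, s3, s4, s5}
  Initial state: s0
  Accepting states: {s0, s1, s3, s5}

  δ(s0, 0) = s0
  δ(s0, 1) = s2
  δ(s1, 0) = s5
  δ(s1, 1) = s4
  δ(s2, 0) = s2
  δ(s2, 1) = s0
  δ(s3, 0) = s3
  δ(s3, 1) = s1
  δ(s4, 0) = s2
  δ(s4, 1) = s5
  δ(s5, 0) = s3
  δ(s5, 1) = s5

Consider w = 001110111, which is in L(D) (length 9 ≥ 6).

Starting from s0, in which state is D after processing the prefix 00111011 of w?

State sequence: s0 -0-> s0 -0-> s0 -1-> s2 -1-> s0 -1-> s2 -0-> s2 -1-> s0 -1-> s2

After reading 8 characters, D is in state s2.
(This kind of state-tracing is the core of the pumping-lemma construction: with 6 states, pigeonhole forces a repeat within the first 6 steps.)

s2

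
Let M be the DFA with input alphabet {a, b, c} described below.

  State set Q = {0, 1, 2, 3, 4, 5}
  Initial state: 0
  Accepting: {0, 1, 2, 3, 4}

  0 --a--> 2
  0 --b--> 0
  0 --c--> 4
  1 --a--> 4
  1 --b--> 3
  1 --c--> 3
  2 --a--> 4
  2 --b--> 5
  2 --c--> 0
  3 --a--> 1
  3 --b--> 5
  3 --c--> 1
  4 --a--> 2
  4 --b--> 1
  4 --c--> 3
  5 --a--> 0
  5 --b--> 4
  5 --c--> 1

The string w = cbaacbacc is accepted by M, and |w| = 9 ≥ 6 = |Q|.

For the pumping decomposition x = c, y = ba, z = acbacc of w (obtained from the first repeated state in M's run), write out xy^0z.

cacbacc

xy⁰z = xz = c·acbacc = cacbacc.
Reading y = ba takes M from 4 back to 4, so after x the machine is still in 4, and z then leads to the accepting state 4. Hence cacbacc ∈ L(M).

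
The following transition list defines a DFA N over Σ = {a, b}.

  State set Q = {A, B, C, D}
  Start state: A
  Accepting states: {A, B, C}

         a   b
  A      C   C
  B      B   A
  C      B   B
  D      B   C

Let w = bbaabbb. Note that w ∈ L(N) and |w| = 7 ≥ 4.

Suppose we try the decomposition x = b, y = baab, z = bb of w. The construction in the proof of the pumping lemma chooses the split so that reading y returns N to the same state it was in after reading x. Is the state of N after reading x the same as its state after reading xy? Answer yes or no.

no

Run of N on the first 5 characters of w = b b a a b:
  step 0: A  (start)
  step 1: C  (read b: A→C)
  step 2: B  (read b: C→B)
  step 3: B  (read a: B→B)
  step 4: B  (read a: B→B)
  step 5: A  (read b: B→A)

After x (step 1): C. After xy (step 5): A.
They differ (C ≠ A), so y is not a cycle from the state after x; this split is not the one the pumping-lemma construction produces, and pumping y need not keep the string in L(N).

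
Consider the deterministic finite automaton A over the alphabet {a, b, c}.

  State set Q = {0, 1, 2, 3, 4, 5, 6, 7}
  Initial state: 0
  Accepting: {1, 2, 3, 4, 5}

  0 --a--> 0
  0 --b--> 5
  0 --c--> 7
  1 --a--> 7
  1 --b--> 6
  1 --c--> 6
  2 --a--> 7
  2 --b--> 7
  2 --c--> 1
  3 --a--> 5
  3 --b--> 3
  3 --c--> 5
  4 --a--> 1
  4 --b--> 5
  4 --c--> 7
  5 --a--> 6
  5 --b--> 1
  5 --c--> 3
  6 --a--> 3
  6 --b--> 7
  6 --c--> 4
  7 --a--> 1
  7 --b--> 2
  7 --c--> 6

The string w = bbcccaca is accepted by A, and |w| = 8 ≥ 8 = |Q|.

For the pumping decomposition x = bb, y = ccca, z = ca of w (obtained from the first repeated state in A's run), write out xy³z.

bbcccacccacccaca

xy^3z = bb·ccca·ccca·ccca·ca = bbcccacccacccaca.
Reading y = ccca takes A from 1 back to 1, so after x·y·y·y the machine is still in 1, and z then leads to the accepting state 3. Hence bbcccacccacccaca ∈ L(A).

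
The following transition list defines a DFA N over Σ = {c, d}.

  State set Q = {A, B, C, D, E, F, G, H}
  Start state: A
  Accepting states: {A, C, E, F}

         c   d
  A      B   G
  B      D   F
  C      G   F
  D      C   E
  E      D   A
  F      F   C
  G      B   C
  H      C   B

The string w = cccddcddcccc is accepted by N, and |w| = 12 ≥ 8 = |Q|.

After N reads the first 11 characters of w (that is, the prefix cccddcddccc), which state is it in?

State sequence: A -c-> B -c-> D -c-> C -d-> F -d-> C -c-> G -d-> C -d-> F -c-> F -c-> F -c-> F

After reading 11 characters, N is in state F.
(This kind of state-tracing is the core of the pumping-lemma construction: with 8 states, pigeonhole forces a repeat within the first 8 steps.)

F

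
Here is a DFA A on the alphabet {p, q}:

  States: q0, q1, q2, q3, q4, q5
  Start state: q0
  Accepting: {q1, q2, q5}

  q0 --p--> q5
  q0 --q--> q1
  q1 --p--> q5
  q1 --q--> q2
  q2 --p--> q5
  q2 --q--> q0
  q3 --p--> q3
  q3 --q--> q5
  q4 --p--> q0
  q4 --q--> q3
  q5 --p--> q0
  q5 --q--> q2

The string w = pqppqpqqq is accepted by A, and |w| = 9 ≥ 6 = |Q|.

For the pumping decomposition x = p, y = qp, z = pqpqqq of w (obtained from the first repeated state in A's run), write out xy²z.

pqpqppqpqqq

xy^2z = p·qp·qp·pqpqqq = pqpqppqpqqq.
Reading y = qp takes A from q5 back to q5, so after x·y·y the machine is still in q5, and z then leads to the accepting state q1. Hence pqpqppqpqqq ∈ L(A).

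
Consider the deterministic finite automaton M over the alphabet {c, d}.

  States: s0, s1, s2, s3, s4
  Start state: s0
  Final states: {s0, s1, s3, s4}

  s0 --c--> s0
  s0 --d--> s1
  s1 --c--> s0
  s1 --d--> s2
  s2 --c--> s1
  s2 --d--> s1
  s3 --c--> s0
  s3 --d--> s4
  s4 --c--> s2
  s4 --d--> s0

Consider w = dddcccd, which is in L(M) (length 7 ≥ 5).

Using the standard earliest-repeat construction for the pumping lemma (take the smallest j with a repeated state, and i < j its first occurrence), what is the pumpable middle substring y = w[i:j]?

Run of M on w = d d d c c c d:
  step 0: s0  (start)
  step 1: s1  (read d: s0→s1)
  step 2: s2  (read d: s1→s2)
  step 3: s1  (read d: s2→s1)   ← first repeat (s1 seen earlier)
  step 4: s0  (read c: s1→s0)
  step 5: s0  (read c: s0→s0)
  step 6: s0  (read c: s0→s0)
  step 7: s1  (read d: s0→s1)

So i = 1, j = 3, giving x = w[0:1] = d, y = w[1:3] = dd, z = w[3:7] = cccd.
Check: |xy| = 3 ≤ 5 and |y| = 2 ≥ 1. Reading y takes M from s1 back to s1, so every xyⁱz is accepted.

dd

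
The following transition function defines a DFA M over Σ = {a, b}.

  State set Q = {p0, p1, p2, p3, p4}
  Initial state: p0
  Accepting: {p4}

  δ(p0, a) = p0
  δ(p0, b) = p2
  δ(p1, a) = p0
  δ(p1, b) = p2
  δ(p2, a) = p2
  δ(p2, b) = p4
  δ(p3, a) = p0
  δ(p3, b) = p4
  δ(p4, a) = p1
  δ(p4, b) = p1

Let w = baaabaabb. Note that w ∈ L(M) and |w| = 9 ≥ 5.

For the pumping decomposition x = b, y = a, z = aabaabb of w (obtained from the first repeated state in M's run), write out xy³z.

baaaaabaabb

xy^3z = b·a·a·a·aabaabb = baaaaabaabb.
Reading y = a takes M from p2 back to p2, so after x·y·y·y the machine is still in p2, and z then leads to the accepting state p4. Hence baaaaabaabb ∈ L(M).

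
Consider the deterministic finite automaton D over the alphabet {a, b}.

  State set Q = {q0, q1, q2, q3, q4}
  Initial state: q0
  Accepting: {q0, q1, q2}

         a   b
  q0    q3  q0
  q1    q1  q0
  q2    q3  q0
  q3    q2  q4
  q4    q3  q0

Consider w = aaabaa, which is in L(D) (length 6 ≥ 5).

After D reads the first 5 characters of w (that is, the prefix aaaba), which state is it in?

q3

Run of D on the first 5 characters of w = a a a b a:
  step 0: q0  (start)
  step 1: q3  (read a: q0→q3)
  step 2: q2  (read a: q3→q2)
  step 3: q3  (read a: q2→q3)
  step 4: q4  (read b: q3→q4)
  step 5: q3  (read a: q4→q3)

After reading 5 characters, D is in state q3.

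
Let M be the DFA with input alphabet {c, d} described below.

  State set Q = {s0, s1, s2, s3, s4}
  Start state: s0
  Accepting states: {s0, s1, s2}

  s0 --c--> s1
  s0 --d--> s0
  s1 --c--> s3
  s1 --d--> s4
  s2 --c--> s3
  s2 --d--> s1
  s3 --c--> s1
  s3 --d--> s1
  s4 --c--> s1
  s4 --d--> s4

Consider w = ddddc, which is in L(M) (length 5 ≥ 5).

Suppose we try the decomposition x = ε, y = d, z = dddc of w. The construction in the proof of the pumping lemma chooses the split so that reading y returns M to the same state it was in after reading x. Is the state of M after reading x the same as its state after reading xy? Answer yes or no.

Run of M on the first 1 characters of w = d:
  step 0: s0  (start)
  step 1: s0  (read d: s0→s0)

After x (step 0): s0. After xy (step 1): s0.
They match, so y = d drives M around a cycle from s0 back to itself; pumping y any number of times keeps M in s0 before reading z, and xyⁱz ∈ L(M) for every i ≥ 0.

yes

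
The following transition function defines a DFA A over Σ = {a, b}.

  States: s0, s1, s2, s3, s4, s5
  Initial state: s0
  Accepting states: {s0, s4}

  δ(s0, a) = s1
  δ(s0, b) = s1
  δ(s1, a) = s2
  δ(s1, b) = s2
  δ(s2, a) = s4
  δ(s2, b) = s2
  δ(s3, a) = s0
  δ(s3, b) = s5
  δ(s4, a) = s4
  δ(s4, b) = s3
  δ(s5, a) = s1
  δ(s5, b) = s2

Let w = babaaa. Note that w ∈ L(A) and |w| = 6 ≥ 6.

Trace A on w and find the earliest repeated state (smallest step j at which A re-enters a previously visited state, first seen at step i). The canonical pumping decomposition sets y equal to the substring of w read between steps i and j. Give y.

State sequence: s0 -b-> s1 -a-> s2 -b-> s2 -a-> s4 -a-> s4 -a-> s4
First repeat at step 3: s2 was already visited.

So i = 2, j = 3, giving x = w[0:2] = ba, y = w[2:3] = b, z = w[3:6] = aaa.
Check: |xy| = 3 ≤ 6 and |y| = 1 ≥ 1. Reading y takes A from s2 back to s2, so every xyⁱz is accepted.

b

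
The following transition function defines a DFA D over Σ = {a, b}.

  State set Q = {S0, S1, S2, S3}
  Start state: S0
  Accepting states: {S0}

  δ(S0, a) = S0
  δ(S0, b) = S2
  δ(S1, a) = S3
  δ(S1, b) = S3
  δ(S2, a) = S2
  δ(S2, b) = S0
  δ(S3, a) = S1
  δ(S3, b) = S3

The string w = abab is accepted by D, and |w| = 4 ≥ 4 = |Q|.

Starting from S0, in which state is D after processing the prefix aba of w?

S2

Run of D on the first 3 characters of w = a b a:
  step 0: S0  (start)
  step 1: S0  (read a: S0→S0)
  step 2: S2  (read b: S0→S2)
  step 3: S2  (read a: S2→S2)

After reading 3 characters, D is in state S2.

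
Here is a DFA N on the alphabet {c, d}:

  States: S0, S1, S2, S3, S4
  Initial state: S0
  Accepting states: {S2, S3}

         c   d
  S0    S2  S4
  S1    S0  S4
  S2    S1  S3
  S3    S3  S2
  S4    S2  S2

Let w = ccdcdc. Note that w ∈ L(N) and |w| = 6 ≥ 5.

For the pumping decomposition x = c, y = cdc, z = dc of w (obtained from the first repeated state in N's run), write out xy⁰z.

cdc

xy⁰z = xz = c·dc = cdc.
Reading y = cdc takes N from S2 back to S2, so after x the machine is still in S2, and z then leads to the accepting state S3. Hence cdc ∈ L(N).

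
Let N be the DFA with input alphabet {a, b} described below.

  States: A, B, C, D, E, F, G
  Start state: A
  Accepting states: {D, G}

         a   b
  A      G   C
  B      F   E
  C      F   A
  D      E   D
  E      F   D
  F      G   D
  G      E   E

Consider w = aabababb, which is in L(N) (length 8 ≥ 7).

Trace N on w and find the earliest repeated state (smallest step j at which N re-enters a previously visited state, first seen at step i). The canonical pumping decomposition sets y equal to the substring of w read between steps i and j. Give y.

ba

State sequence: A -a-> G -a-> E -b-> D -a-> E -b-> D -a-> E -b-> D -b-> D
First repeat at step 4: E was already visited.

So i = 2, j = 4, giving x = w[0:2] = aa, y = w[2:4] = ba, z = w[4:8] = babb.
Check: |xy| = 4 ≤ 7 and |y| = 2 ≥ 1. Reading y takes N from E back to E, so every xyⁱz is accepted.
With |Q| = 7, pigeonhole forces a state repeat no later than step 7; the substring read between the first and second visits to that state can be pumped.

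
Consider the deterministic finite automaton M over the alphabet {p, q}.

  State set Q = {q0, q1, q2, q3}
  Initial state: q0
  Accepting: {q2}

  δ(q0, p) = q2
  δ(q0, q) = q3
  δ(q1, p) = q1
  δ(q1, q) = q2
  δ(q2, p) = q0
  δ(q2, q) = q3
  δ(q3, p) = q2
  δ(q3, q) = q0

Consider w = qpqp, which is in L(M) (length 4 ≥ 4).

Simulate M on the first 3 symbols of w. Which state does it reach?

State sequence: q0 -q-> q3 -p-> q2 -q-> q3

After reading 3 characters, M is in state q3.

q3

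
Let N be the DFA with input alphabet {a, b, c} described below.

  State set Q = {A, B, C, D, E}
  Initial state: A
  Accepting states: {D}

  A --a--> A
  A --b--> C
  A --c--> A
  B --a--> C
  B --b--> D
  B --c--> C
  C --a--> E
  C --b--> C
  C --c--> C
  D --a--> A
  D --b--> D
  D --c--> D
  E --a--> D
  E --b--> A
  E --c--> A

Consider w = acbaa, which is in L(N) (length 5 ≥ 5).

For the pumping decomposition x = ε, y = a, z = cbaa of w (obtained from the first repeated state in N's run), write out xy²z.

aacbaa

xy^2z = ε·a·a·cbaa = aacbaa.
Reading y = a takes N from A back to A, so after x·y·y the machine is still in A, and z then leads to the accepting state D. Hence aacbaa ∈ L(N).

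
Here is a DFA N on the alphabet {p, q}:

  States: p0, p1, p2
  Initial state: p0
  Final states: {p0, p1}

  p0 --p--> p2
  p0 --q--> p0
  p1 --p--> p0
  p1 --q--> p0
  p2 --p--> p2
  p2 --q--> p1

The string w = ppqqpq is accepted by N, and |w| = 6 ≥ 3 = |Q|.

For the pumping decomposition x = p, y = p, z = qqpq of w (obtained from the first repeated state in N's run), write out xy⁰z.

xy⁰z = xz = p·qqpq = pqqpq.
Reading y = p takes N from p2 back to p2, so after x the machine is still in p2, and z then leads to the accepting state p1. Hence pqqpq ∈ L(N).

pqqpq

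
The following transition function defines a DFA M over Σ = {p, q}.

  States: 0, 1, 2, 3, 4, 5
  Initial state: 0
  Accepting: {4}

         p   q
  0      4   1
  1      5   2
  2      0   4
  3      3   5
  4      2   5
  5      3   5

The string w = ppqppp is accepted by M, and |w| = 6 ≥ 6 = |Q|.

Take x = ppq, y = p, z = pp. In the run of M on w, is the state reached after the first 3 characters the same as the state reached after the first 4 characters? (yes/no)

no

State sequence: 0 -p-> 4 -p-> 2 -q-> 4 -p-> 2

After x (step 3): 4. After xy (step 4): 2.
They differ (4 ≠ 2), so y is not a cycle from the state after x; this split is not the one the pumping-lemma construction produces, and pumping y need not keep the string in L(M).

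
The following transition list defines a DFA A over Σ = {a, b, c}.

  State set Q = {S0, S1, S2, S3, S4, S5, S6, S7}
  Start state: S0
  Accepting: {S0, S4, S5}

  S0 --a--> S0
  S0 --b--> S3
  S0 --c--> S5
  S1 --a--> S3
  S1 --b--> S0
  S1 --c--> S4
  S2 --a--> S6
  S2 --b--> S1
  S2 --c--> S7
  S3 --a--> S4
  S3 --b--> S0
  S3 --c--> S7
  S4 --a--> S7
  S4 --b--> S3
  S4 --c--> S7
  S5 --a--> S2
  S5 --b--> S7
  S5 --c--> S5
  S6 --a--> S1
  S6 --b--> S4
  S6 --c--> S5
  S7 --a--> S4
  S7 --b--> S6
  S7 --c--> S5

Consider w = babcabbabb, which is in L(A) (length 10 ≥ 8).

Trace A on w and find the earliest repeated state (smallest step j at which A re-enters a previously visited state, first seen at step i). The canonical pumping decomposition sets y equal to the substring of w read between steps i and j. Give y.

ab

Run of A on w = b a b c a b b a b b:
  step 0: S0  (start)
  step 1: S3  (read b: S0→S3)
  step 2: S4  (read a: S3→S4)
  step 3: S3  (read b: S4→S3)   ← first repeat (S3 seen earlier)
  step 4: S7  (read c: S3→S7)
  step 5: S4  (read a: S7→S4)
  step 6: S3  (read b: S4→S3)
  step 7: S0  (read b: S3→S0)
  step 8: S0  (read a: S0→S0)
  step 9: S3  (read b: S0→S3)
  step 10: S0  (read b: S3→S0)

So i = 1, j = 3, giving x = w[0:1] = b, y = w[1:3] = ab, z = w[3:10] = cabbabb.
Check: |xy| = 3 ≤ 8 and |y| = 2 ≥ 1. Reading y takes A from S3 back to S3, so every xyⁱz is accepted.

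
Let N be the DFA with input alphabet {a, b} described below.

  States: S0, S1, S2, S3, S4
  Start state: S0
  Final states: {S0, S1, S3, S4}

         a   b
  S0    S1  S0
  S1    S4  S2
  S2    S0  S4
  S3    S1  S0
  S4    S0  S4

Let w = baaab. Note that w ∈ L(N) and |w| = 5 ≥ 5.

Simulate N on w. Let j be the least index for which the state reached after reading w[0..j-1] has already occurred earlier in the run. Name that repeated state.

Run of N on w = b a a a b:
  step 0: S0  (start)
  step 1: S0  (read b: S0→S0)   ← first repeat (S0 seen earlier)
  step 2: S1  (read a: S0→S1)
  step 3: S4  (read a: S1→S4)
  step 4: S0  (read a: S4→S0)
  step 5: S0  (read b: S0→S0)

The earliest repeat is at step j = 1: N is in S0, which it already visited at step i = 0.

S0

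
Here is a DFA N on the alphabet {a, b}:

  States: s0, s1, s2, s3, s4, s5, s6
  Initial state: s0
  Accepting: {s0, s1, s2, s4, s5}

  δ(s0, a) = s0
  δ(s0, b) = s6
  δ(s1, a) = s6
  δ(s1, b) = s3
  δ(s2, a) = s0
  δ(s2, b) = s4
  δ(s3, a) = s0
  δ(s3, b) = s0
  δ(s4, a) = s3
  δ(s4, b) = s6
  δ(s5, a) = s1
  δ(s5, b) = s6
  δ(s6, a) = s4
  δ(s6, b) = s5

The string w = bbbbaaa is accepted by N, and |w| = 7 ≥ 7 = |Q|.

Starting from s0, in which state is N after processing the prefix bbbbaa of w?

Run of N on the first 6 characters of w = b b b b a a:
  step 0: s0  (start)
  step 1: s6  (read b: s0→s6)
  step 2: s5  (read b: s6→s5)
  step 3: s6  (read b: s5→s6)
  step 4: s5  (read b: s6→s5)
  step 5: s1  (read a: s5→s1)
  step 6: s6  (read a: s1→s6)

After reading 6 characters, N is in state s6.

s6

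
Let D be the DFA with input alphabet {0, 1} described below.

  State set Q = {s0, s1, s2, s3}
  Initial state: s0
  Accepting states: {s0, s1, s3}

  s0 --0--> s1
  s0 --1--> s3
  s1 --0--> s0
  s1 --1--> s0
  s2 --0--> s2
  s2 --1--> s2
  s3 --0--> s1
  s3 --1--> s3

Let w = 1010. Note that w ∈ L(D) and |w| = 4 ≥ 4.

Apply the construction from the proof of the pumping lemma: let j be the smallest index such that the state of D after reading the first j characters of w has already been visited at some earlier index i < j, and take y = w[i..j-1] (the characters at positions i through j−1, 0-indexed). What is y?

101

State sequence: s0 -1-> s3 -0-> s1 -1-> s0 -0-> s1
First repeat at step 3: s0 was already visited.

So i = 0, j = 3, giving x = w[0:0] = ε, y = w[0:3] = 101, z = w[3:4] = 0.
Check: |xy| = 3 ≤ 4 and |y| = 3 ≥ 1. Reading y takes D from s0 back to s0, so every xyⁱz is accepted.
Since D has 4 states, any run of length ≥ 4 visits 4+1 states, so by pigeonhole some state repeats within the first 4 steps — that repeat gives the pumpable loop.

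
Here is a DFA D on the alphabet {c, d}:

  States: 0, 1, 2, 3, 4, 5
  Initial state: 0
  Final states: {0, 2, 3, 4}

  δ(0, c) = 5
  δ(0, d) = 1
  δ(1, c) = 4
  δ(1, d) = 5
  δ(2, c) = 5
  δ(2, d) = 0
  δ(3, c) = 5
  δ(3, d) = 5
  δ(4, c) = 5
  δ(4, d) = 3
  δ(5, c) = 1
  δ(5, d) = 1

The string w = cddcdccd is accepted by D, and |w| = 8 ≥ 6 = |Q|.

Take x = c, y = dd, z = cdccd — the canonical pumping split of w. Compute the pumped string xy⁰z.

ccdccd

xy⁰z = xz = c·cdccd = ccdccd.
Reading y = dd takes D from 5 back to 5, so after x the machine is still in 5, and z then leads to the accepting state 3. Hence ccdccd ∈ L(D).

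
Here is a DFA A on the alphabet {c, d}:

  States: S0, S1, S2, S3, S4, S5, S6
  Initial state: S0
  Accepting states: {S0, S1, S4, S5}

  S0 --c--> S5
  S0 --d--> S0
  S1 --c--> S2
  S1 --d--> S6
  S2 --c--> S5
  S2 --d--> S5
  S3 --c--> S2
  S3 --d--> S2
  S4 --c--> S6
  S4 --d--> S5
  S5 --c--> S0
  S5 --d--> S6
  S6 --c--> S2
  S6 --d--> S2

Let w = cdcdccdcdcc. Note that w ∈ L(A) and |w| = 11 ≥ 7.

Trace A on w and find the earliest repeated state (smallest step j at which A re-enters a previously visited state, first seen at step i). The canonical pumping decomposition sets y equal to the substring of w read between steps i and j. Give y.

dcd

State sequence: S0 -c-> S5 -d-> S6 -c-> S2 -d-> S5 -c-> S0 -c-> S5 -d-> S6 -c-> S2 -d-> S5 -c-> S0 -c-> S5
First repeat at step 4: S5 was already visited.

So i = 1, j = 4, giving x = w[0:1] = c, y = w[1:4] = dcd, z = w[4:11] = ccdcdcc.
Check: |xy| = 4 ≤ 7 and |y| = 3 ≥ 1. Reading y takes A from S5 back to S5, so every xyⁱz is accepted.
With |Q| = 7, pigeonhole forces a state repeat no later than step 7; the substring read between the first and second visits to that state can be pumped.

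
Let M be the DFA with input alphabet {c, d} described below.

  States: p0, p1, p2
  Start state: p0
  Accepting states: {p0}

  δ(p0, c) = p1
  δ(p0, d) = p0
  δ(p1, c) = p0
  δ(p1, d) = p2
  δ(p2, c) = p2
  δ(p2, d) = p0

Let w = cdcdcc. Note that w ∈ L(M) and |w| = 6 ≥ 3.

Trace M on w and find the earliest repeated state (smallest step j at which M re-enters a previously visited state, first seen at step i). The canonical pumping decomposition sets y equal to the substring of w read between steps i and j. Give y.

c

State sequence: p0 -c-> p1 -d-> p2 -c-> p2 -d-> p0 -c-> p1 -c-> p0
First repeat at step 3: p2 was already visited.

So i = 2, j = 3, giving x = w[0:2] = cd, y = w[2:3] = c, z = w[3:6] = dcc.
Check: |xy| = 3 ≤ 3 and |y| = 1 ≥ 1. Reading y takes M from p2 back to p2, so every xyⁱz is accepted.
Since M has 3 states, any run of length ≥ 3 visits 3+1 states, so by pigeonhole some state repeats within the first 3 steps — that repeat gives the pumpable loop.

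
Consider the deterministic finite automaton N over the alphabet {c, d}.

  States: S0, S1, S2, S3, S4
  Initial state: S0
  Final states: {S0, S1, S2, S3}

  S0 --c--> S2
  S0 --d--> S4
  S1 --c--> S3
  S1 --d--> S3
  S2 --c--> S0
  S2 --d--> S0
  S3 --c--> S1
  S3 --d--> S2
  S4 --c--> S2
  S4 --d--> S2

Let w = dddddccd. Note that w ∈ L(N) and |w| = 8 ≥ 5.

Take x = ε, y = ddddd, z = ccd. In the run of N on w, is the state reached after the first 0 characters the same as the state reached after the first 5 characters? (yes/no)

State sequence: S0 -d-> S4 -d-> S2 -d-> S0 -d-> S4 -d-> S2

After x (step 0): S0. After xy (step 5): S2.
They differ (S0 ≠ S2), so y is not a cycle from the state after x; this split is not the one the pumping-lemma construction produces, and pumping y need not keep the string in L(N).

no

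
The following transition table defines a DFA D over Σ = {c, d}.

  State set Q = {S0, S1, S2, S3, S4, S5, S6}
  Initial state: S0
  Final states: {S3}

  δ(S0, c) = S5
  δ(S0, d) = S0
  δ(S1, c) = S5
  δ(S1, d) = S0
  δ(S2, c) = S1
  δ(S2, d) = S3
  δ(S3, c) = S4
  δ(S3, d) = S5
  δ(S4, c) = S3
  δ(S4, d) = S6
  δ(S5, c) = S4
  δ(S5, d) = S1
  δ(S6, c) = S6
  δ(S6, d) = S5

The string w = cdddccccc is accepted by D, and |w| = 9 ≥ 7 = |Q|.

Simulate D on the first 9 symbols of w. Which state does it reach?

State sequence: S0 -c-> S5 -d-> S1 -d-> S0 -d-> S0 -c-> S5 -c-> S4 -c-> S3 -c-> S4 -c-> S3

After reading 9 characters, D is in state S3.
(This kind of state-tracing is the core of the pumping-lemma construction: with 7 states, pigeonhole forces a repeat within the first 7 steps.)

S3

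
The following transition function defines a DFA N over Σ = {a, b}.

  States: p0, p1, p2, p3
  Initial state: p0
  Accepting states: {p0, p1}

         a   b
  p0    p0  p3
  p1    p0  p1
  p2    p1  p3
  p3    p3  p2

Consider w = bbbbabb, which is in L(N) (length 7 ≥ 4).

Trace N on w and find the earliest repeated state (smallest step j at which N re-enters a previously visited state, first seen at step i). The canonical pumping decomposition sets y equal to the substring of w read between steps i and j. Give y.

State sequence: p0 -b-> p3 -b-> p2 -b-> p3 -b-> p2 -a-> p1 -b-> p1 -b-> p1
First repeat at step 3: p3 was already visited.

So i = 1, j = 3, giving x = w[0:1] = b, y = w[1:3] = bb, z = w[3:7] = babb.
Check: |xy| = 3 ≤ 4 and |y| = 2 ≥ 1. Reading y takes N from p3 back to p3, so every xyⁱz is accepted.

bb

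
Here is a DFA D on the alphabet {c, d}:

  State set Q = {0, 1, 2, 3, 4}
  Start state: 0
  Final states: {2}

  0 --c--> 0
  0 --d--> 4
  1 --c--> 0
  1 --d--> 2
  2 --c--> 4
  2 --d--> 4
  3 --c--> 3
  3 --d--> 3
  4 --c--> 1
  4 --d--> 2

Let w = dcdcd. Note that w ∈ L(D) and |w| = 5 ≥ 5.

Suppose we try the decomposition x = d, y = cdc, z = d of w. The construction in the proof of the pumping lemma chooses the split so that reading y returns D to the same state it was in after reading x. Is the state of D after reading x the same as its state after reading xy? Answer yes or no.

Run of D on the first 4 characters of w = d c d c:
  step 0: 0  (start)
  step 1: 4  (read d: 0→4)
  step 2: 1  (read c: 4→1)
  step 3: 2  (read d: 1→2)
  step 4: 4  (read c: 2→4)

After x (step 1): 4. After xy (step 4): 4.
They match, so y = cdc drives D around a cycle from 4 back to itself; pumping y any number of times keeps D in 4 before reading z, and xyⁱz ∈ L(D) for every i ≥ 0.

yes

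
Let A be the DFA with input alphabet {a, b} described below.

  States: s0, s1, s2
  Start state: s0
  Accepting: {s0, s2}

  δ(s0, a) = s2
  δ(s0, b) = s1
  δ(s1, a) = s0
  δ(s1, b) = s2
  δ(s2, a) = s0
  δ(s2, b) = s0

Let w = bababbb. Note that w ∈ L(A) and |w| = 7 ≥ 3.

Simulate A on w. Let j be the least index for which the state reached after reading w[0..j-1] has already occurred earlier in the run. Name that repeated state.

State sequence: s0 -b-> s1 -a-> s0 -b-> s1 -a-> s0 -b-> s1 -b-> s2 -b-> s0
First repeat at step 2: s0 was already visited.

The earliest repeat is at step j = 2: A is in s0, which it already visited at step i = 0.
The DFA has 3 states, so the proof of the pumping lemma guarantees a repeated state among the first 3+1 visited; the segment between the two visits is the pumpable y.

s0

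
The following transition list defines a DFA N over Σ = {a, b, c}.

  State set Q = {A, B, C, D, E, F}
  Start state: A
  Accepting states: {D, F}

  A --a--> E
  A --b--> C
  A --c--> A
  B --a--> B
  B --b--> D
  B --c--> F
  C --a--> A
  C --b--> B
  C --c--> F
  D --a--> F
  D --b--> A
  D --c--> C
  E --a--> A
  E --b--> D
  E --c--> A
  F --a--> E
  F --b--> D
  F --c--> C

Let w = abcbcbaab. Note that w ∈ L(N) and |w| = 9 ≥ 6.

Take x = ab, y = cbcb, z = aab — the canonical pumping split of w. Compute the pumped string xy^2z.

xy^2z = ab·cbcb·cbcb·aab = abcbcbcbcbaab.
Reading y = cbcb takes N from D back to D, so after x·y·y the machine is still in D, and z then leads to the accepting state D. Hence abcbcbcbcbaab ∈ L(N).

abcbcbcbcbaab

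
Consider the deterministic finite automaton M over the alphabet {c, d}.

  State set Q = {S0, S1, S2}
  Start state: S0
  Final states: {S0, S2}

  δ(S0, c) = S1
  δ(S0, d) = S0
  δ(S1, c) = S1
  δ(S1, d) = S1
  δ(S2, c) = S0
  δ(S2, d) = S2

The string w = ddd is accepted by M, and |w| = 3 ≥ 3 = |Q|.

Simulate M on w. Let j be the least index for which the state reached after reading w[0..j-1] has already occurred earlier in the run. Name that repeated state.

State sequence: S0 -d-> S0 -d-> S0 -d-> S0
First repeat at step 1: S0 was already visited.

The earliest repeat is at step j = 1: M is in S0, which it already visited at step i = 0.
With |Q| = 3, pigeonhole forces a state repeat no later than step 3; the substring read between the first and second visits to that state can be pumped.

S0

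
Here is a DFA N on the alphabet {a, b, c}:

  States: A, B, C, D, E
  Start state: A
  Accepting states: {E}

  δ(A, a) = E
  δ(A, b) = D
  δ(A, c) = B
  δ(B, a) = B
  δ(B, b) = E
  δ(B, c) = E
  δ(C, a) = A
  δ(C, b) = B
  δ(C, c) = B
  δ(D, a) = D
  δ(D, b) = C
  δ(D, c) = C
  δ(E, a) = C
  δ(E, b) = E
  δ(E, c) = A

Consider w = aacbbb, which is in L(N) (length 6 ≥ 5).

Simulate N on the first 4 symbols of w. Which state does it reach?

Run of N on the first 4 characters of w = a a c b:
  step 0: A  (start)
  step 1: E  (read a: A→E)
  step 2: C  (read a: E→C)
  step 3: B  (read c: C→B)
  step 4: E  (read b: B→E)

After reading 4 characters, N is in state E.
(This kind of state-tracing is the core of the pumping-lemma construction: with 5 states, pigeonhole forces a repeat within the first 5 steps.)

E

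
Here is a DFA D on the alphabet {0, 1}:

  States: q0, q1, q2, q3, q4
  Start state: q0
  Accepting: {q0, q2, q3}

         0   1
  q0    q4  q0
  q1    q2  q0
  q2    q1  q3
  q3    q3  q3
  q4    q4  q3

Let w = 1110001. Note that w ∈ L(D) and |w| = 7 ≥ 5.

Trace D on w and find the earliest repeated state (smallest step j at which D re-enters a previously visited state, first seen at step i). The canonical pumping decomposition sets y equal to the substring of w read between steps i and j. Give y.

1

State sequence: q0 -1-> q0 -1-> q0 -1-> q0 -0-> q4 -0-> q4 -0-> q4 -1-> q3
First repeat at step 1: q0 was already visited.

So i = 0, j = 1, giving x = w[0:0] = ε, y = w[0:1] = 1, z = w[1:7] = 110001.
Check: |xy| = 1 ≤ 5 and |y| = 1 ≥ 1. Reading y takes D from q0 back to q0, so every xyⁱz is accepted.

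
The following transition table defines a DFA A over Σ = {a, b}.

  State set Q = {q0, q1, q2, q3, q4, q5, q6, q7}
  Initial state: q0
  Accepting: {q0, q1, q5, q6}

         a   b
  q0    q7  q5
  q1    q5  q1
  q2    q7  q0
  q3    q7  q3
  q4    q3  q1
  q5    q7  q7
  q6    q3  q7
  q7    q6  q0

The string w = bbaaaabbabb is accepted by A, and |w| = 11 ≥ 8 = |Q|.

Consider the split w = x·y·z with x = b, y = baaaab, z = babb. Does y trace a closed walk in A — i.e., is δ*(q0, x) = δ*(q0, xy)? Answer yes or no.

no

Run of A on the first 7 characters of w = b b a a a a b:
  step 0: q0  (start)
  step 1: q5  (read b: q0→q5)
  step 2: q7  (read b: q5→q7)
  step 3: q6  (read a: q7→q6)
  step 4: q3  (read a: q6→q3)
  step 5: q7  (read a: q3→q7)
  step 6: q6  (read a: q7→q6)
  step 7: q7  (read b: q6→q7)

After x (step 1): q5. After xy (step 7): q7.
They differ (q5 ≠ q7), so y is not a cycle from the state after x; this split is not the one the pumping-lemma construction produces, and pumping y need not keep the string in L(A).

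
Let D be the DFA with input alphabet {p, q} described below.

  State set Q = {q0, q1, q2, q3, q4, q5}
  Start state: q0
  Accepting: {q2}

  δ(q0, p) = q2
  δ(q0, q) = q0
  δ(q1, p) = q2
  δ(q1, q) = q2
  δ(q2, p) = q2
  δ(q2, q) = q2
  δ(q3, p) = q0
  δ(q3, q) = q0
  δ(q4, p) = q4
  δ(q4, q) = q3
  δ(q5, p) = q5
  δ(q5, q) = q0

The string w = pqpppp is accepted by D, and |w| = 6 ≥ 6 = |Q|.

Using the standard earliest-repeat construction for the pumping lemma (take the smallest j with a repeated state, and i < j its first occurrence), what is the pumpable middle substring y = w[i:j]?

q

Run of D on w = p q p p p p:
  step 0: q0  (start)
  step 1: q2  (read p: q0→q2)
  step 2: q2  (read q: q2→q2)   ← first repeat (q2 seen earlier)
  step 3: q2  (read p: q2→q2)
  step 4: q2  (read p: q2→q2)
  step 5: q2  (read p: q2→q2)
  step 6: q2  (read p: q2→q2)

So i = 1, j = 2, giving x = w[0:1] = p, y = w[1:2] = q, z = w[2:6] = pppp.
Check: |xy| = 2 ≤ 6 and |y| = 1 ≥ 1. Reading y takes D from q2 back to q2, so every xyⁱz is accepted.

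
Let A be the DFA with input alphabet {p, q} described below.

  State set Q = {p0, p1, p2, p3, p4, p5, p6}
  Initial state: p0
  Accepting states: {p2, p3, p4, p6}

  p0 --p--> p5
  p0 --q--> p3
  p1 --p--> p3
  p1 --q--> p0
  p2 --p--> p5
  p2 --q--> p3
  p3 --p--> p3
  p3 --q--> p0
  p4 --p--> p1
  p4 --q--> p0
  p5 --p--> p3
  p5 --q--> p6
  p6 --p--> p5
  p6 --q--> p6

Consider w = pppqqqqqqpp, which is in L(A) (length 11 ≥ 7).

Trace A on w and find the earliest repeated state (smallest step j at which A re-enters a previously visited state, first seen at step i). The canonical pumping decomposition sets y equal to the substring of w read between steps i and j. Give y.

p

State sequence: p0 -p-> p5 -p-> p3 -p-> p3 -q-> p0 -q-> p3 -q-> p0 -q-> p3 -q-> p0 -q-> p3 -p-> p3 -p-> p3
First repeat at step 3: p3 was already visited.

So i = 2, j = 3, giving x = w[0:2] = pp, y = w[2:3] = p, z = w[3:11] = qqqqqqpp.
Check: |xy| = 3 ≤ 7 and |y| = 1 ≥ 1. Reading y takes A from p3 back to p3, so every xyⁱz is accepted.
Since A has 7 states, any run of length ≥ 7 visits 7+1 states, so by pigeonhole some state repeats within the first 7 steps — that repeat gives the pumpable loop.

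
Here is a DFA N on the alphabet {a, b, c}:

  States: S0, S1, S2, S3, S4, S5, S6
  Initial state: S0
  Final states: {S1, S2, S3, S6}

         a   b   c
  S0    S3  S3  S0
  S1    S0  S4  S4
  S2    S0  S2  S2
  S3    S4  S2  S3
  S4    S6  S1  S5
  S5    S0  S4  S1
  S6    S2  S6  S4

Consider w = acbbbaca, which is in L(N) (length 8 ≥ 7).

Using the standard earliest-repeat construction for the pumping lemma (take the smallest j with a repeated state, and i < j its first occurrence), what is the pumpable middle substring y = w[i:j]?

State sequence: S0 -a-> S3 -c-> S3 -b-> S2 -b-> S2 -b-> S2 -a-> S0 -c-> S0 -a-> S3
First repeat at step 2: S3 was already visited.

So i = 1, j = 2, giving x = w[0:1] = a, y = w[1:2] = c, z = w[2:8] = bbbaca.
Check: |xy| = 2 ≤ 7 and |y| = 1 ≥ 1. Reading y takes N from S3 back to S3, so every xyⁱz is accepted.

c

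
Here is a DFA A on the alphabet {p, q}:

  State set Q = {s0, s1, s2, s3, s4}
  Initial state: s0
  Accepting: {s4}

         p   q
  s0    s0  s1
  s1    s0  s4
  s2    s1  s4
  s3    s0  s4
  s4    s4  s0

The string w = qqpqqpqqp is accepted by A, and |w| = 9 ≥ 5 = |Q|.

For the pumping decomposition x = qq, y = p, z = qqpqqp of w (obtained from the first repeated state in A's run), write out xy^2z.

xy^2z = qq·p·p·qqpqqp = qqppqqpqqp.
Reading y = p takes A from s4 back to s4, so after x·y·y the machine is still in s4, and z then leads to the accepting state s4. Hence qqppqqpqqp ∈ L(A).

qqppqqpqqp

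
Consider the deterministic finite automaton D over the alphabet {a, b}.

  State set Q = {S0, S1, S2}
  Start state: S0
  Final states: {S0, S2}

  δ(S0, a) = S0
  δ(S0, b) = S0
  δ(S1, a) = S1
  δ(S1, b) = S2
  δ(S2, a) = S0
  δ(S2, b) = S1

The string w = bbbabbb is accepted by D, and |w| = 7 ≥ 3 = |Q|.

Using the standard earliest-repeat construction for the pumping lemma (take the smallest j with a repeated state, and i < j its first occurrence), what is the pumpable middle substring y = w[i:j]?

State sequence: S0 -b-> S0 -b-> S0 -b-> S0 -a-> S0 -b-> S0 -b-> S0 -b-> S0
First repeat at step 1: S0 was already visited.

So i = 0, j = 1, giving x = w[0:0] = ε, y = w[0:1] = b, z = w[1:7] = bbabbb.
Check: |xy| = 1 ≤ 3 and |y| = 1 ≥ 1. Reading y takes D from S0 back to S0, so every xyⁱz is accepted.
Since D has 3 states, any run of length ≥ 3 visits 3+1 states, so by pigeonhole some state repeats within the first 3 steps — that repeat gives the pumpable loop.

b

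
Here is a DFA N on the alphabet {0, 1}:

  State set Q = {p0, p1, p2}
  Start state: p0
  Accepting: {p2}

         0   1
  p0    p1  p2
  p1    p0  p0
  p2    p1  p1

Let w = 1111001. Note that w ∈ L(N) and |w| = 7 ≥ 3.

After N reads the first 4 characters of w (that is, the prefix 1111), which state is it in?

State sequence: p0 -1-> p2 -1-> p1 -1-> p0 -1-> p2

After reading 4 characters, N is in state p2.

p2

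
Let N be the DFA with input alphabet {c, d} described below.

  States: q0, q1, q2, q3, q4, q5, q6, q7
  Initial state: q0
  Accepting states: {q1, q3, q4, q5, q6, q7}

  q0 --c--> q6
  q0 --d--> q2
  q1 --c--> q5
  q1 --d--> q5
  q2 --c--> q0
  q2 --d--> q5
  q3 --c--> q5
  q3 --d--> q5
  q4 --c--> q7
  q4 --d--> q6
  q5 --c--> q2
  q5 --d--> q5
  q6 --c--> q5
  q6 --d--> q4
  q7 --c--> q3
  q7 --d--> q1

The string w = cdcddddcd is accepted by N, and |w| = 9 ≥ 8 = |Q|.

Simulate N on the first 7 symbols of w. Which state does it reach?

q5

Run of N on the first 7 characters of w = c d c d d d d:
  step 0: q0  (start)
  step 1: q6  (read c: q0→q6)
  step 2: q4  (read d: q6→q4)
  step 3: q7  (read c: q4→q7)
  step 4: q1  (read d: q7→q1)
  step 5: q5  (read d: q1→q5)
  step 6: q5  (read d: q5→q5)
  step 7: q5  (read d: q5→q5)

After reading 7 characters, N is in state q5.
(This kind of state-tracing is the core of the pumping-lemma construction: with 8 states, pigeonhole forces a repeat within the first 8 steps.)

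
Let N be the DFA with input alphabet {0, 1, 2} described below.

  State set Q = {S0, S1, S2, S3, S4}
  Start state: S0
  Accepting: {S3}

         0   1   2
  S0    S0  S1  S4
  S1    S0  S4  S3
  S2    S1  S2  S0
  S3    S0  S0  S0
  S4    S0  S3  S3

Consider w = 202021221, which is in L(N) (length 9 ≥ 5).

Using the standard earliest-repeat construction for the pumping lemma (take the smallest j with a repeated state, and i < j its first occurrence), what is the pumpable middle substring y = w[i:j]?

Run of N on w = 2 0 2 0 2 1 2 2 1:
  step 0: S0  (start)
  step 1: S4  (read 2: S0→S4)
  step 2: S0  (read 0: S4→S0)   ← first repeat (S0 seen earlier)
  step 3: S4  (read 2: S0→S4)
  step 4: S0  (read 0: S4→S0)
  step 5: S4  (read 2: S0→S4)
  step 6: S3  (read 1: S4→S3)
  step 7: S0  (read 2: S3→S0)
  step 8: S4  (read 2: S0→S4)
  step 9: S3  (read 1: S4→S3)

So i = 0, j = 2, giving x = w[0:0] = ε, y = w[0:2] = 20, z = w[2:9] = 2021221.
Check: |xy| = 2 ≤ 5 and |y| = 2 ≥ 1. Reading y takes N from S0 back to S0, so every xyⁱz is accepted.

20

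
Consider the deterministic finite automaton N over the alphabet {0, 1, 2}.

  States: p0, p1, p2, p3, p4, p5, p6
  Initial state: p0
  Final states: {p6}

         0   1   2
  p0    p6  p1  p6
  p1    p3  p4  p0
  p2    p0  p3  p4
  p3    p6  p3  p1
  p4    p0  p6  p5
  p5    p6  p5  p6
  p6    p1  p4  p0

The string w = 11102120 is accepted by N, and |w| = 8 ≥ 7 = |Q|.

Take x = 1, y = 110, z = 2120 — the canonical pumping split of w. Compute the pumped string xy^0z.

xy⁰z = xz = 1·2120 = 12120.
Reading y = 110 takes N from p1 back to p1, so after x the machine is still in p1, and z then leads to the accepting state p6. Hence 12120 ∈ L(N).

12120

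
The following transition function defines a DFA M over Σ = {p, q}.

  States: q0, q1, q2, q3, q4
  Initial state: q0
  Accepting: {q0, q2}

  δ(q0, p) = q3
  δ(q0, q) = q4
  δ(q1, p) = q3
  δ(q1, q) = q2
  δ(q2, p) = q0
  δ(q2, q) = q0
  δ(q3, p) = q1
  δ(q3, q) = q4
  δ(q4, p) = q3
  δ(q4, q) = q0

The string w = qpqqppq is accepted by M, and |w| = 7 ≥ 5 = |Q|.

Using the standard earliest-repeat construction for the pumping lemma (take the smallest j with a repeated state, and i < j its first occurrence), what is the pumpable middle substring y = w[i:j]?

pq

State sequence: q0 -q-> q4 -p-> q3 -q-> q4 -q-> q0 -p-> q3 -p-> q1 -q-> q2
First repeat at step 3: q4 was already visited.

So i = 1, j = 3, giving x = w[0:1] = q, y = w[1:3] = pq, z = w[3:7] = qppq.
Check: |xy| = 3 ≤ 5 and |y| = 2 ≥ 1. Reading y takes M from q4 back to q4, so every xyⁱz is accepted.
The DFA has 5 states, so the proof of the pumping lemma guarantees a repeated state among the first 5+1 visited; the segment between the two visits is the pumpable y.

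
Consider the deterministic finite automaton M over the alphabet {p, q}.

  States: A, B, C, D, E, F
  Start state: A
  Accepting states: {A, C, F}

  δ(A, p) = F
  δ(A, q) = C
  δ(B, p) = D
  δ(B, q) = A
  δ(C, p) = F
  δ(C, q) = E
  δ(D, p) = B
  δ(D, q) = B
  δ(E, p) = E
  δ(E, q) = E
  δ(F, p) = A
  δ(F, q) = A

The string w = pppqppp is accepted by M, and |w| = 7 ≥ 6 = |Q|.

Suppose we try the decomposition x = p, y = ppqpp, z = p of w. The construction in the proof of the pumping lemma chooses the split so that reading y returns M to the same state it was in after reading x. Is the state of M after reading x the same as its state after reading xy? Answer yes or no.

Run of M on the first 6 characters of w = p p p q p p:
  step 0: A  (start)
  step 1: F  (read p: A→F)
  step 2: A  (read p: F→A)
  step 3: F  (read p: A→F)
  step 4: A  (read q: F→A)
  step 5: F  (read p: A→F)
  step 6: A  (read p: F→A)

After x (step 1): F. After xy (step 6): A.
They differ (F ≠ A), so y is not a cycle from the state after x; this split is not the one the pumping-lemma construction produces, and pumping y need not keep the string in L(M).

no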